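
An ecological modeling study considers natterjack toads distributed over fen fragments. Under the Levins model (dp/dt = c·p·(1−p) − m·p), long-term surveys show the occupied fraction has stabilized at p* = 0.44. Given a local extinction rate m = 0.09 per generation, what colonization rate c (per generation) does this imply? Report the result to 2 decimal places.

At equilibrium c(1−p*) = m, so c = m/(1−p*).
c = 0.09/(1 − 0.44) = 0.09/0.5600 = 0.1607.

0.16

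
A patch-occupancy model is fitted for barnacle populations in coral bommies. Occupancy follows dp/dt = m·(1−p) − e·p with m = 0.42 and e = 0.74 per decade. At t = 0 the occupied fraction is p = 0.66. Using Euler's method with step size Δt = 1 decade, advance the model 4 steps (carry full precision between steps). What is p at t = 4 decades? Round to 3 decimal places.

0.362

Update rule: p ← p + [m·(1−p) − e·p]·Δt with Δt = 1.
t = 1: p = 0.66000 + (-0.34560) = 0.31440
t = 2: p = 0.31440 + (+0.05530) = 0.36970
t = 3: p = 0.36970 + (-0.00885) = 0.36085
t = 4: p = 0.36085 + (+0.00142) = 0.36226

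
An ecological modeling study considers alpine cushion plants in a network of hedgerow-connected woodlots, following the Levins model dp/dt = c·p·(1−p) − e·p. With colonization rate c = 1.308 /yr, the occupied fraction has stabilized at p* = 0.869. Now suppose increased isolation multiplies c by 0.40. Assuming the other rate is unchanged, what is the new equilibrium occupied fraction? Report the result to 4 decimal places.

Balance c(1−p*) = e gives e = 1.308×(1 − 0.86900) = 0.17135.
New p* = 1 − e/c = 1 − 0.17135/0.52320 = 0.67250.

0.6725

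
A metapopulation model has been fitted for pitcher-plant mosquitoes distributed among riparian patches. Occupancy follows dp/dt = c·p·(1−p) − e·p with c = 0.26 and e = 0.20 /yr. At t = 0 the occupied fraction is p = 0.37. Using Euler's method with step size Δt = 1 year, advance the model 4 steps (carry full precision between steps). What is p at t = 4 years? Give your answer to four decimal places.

0.3257

Update rule: p ← p + [c·p·(1−p) − e·p]·Δt with Δt = 1.
step 1: Δp = -0.01339, p = 0.35661
step 2: Δp = -0.01167, p = 0.34494
step 3: Δp = -0.01024, p = 0.33470
step 4: Δp = -0.00904, p = 0.32566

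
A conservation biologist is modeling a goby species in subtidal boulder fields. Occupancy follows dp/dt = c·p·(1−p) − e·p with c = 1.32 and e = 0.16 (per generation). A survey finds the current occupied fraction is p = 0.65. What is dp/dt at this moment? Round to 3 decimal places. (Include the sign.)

0.196

Colonization term: c·p·(1−p) = 1.32×0.65×0.3500 = 0.30030.
Extinction term: e·p = 0.10400.
dp/dt = 0.30030 − 0.10400 = 0.19630.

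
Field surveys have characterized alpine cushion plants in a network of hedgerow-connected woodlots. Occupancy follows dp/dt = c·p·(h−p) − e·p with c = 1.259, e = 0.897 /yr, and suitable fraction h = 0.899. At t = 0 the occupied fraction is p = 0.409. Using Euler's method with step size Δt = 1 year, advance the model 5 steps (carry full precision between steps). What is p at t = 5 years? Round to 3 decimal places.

0.210

Update rule: p ← p + [c·p·(h−p) − e·p]·Δt with Δt = 1.
  1  |  dp/dt·Δt = -0.114557  |  p_1 = 0.294443
  2  |  dp/dt·Δt = -0.040004  |  p_2 = 0.254439
  3  |  dp/dt·Δt = -0.021754  |  p_3 = 0.232685
  4  |  dp/dt·Δt = -0.013521  |  p_4 = 0.219164
  5  |  dp/dt·Δt = -0.009005  |  p_5 = 0.210159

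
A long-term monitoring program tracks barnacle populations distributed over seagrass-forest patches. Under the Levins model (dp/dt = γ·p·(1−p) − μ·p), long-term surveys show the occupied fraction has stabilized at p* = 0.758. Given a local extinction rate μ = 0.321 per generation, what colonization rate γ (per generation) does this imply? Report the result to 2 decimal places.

1.33

At equilibrium γ(1−p*) = μ, so γ = μ/(1−p*).
γ = 0.321/(1 − 0.758) = 0.321/0.2420 = 1.3264.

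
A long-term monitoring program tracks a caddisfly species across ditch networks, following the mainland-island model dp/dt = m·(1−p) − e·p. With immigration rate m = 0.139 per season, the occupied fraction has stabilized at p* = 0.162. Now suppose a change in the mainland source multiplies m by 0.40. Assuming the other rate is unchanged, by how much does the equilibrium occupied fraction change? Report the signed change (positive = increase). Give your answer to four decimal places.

-0.0902

Balance m(1−p*) = e·p* gives e = m(1−p*)/p* = 0.139×0.83800/0.16200 = 0.71902.
New p* = m/(m+e) = 0.05560/(0.05560+0.71902) = 0.07178.
Δp* = 0.07178 − 0.16200 = -0.09022.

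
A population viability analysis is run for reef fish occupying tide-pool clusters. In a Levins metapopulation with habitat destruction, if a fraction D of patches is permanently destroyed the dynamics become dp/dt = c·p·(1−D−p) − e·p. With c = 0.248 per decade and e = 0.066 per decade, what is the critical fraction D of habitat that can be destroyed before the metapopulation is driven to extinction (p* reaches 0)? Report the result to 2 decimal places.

0.73

The nontrivial equilibrium is p* = (1−D) − e/c; extinction occurs when this hits zero.
So D_crit = 1 − e/c = 1 − 0.066/0.248 = 1 − 0.2661 = 0.7339.
This equals the undisturbed p*, a classic result of Lande's extension.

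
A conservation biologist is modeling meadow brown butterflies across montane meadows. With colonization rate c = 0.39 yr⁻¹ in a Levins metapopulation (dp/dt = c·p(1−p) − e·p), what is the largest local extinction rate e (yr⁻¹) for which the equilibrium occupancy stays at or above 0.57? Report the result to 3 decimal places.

0.168

1 − e/c ≥ 0.57 ⇒ e ≤ c(1 − 0.57) = 0.39 × 0.4300.
e_max = 0.1677.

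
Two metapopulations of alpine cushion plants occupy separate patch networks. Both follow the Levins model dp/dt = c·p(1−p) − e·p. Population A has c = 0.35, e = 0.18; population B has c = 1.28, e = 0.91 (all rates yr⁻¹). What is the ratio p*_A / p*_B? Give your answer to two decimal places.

A: p*_A = 1 − 0.18/0.35 = 0.4857.
B: p*_B = 1 − 0.91/1.28 = 0.2891.
p*_A / p*_B = 0.4857/0.2891 = 1.6803.

1.68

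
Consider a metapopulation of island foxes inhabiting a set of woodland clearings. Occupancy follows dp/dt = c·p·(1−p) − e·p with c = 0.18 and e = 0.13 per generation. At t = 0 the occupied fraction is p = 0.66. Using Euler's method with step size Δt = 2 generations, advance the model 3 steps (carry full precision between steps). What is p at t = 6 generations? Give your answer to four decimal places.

0.4670

Update rule: p ← p + [c·p·(1−p) − e·p]·Δt with Δt = 2.
t = 2: p = 0.66000 + (-0.09082) = 0.56918
t = 4: p = 0.56918 + (-0.05971) = 0.50947
t = 6: p = 0.50947 + (-0.04250) = 0.46698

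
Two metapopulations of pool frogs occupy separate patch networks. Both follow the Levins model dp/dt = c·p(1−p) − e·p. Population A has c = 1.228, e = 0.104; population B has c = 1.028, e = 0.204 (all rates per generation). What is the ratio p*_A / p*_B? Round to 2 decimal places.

1.14

A: p*_A = 1 − 0.104/1.228 = 0.9153.
B: p*_B = 1 − 0.204/1.028 = 0.8016.
p*_A / p*_B = 0.9153/0.8016 = 1.1419.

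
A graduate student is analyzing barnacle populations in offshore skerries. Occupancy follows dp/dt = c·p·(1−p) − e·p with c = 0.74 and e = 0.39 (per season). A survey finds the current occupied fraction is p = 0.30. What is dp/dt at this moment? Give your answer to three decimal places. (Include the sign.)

0.038

Colonization term: c·p·(1−p) = 0.74×0.30×0.7000 = 0.15540.
Extinction term: e·p = 0.11700.
dp/dt = 0.15540 − 0.11700 = 0.03840.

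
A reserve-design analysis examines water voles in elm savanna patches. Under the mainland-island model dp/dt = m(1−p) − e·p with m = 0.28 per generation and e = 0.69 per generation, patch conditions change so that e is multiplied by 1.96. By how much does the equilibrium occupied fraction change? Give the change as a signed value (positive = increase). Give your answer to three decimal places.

-0.117

Before: p* = 0.28/(0.28+0.69) = 0.2887.
After: m = 0.28, e = 1.3524; p* = 0.28/1.6324 = 0.1715.
Δp* = 0.1715 − 0.2887 = -0.1171.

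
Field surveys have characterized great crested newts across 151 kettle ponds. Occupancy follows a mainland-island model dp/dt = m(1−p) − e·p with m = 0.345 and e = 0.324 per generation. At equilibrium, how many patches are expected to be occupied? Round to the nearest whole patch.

78

p* = m/(m+e) = 0.345/0.6690 = 0.5157.
Expected occupied patches = N × p* = 151 × 0.5157 = 77.87 ≈ 78.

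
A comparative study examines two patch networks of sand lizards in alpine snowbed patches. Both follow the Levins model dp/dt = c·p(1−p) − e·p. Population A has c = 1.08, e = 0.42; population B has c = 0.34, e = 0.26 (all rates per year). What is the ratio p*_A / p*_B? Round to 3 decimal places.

2.597

A: p*_A = 1 − 0.42/1.08 = 0.6111.
B: p*_B = 1 − 0.26/0.34 = 0.2353.
p*_A / p*_B = 0.6111/0.2353 = 2.5972.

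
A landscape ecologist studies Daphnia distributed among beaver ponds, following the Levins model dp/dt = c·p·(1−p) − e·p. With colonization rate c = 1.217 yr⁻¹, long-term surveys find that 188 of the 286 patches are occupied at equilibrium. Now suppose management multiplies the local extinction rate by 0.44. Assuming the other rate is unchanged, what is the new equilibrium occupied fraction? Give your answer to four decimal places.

Observed p* = 188/286 = 0.65734.
Balance c(1−p*) = e gives e = 1.217×(1 − 0.65734) = 0.41702.
New p* = 1 − e/c = 1 − 0.18349/1.21700 = 0.84923.

0.8492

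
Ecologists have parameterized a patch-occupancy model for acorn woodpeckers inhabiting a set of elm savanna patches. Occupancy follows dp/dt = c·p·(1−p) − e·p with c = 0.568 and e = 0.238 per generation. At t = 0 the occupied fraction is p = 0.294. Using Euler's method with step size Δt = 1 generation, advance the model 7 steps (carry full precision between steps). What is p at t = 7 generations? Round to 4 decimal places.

Update rule: p ← p + [c·p·(1−p) − e·p]·Δt with Δt = 1.
p: 0.29400 → 0.34192  (Δp = +0.04792)
p: 0.34192 → 0.38835  (Δp = +0.04643)
p: 0.38835 → 0.43085  (Δp = +0.04249)
p: 0.43085 → 0.46759  (Δp = +0.03674)
p: 0.46759 → 0.49770  (Δp = +0.03012)
p: 0.49770 → 0.52125  (Δp = +0.02354)
p: 0.52125 → 0.53893  (Δp = +0.01769)

0.5389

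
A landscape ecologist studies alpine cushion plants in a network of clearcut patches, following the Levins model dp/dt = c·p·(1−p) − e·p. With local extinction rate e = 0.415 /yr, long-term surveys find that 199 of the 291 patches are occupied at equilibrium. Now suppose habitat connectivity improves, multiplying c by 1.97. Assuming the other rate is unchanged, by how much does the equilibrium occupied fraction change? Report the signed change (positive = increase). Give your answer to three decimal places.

Observed p* = 199/291 = 0.68385.
Balance c(1−p*) = e gives c = e/(1 − 0.68385) = 0.415/0.31615 = 1.31267.
New p* = 1 − e/c = 1 − 0.41500/2.58596 = 0.83952.
Δp* = 0.83952 − 0.68385 = +0.15567.

0.156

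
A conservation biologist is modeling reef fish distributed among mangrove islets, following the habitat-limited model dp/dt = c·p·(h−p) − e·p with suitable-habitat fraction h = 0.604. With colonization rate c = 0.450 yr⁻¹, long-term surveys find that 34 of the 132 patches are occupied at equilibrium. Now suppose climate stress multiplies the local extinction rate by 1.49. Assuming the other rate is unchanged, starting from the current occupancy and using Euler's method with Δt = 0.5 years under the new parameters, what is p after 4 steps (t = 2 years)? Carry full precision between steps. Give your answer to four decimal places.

0.2233

Observed p* = 34/132 = 0.25758.
Balance c(h−p*) = e gives e = 0.450×(0.604 − 0.25758) = 0.15589.
Starting from p₀ = 0.25758; update p ← p + (dp/dt)·Δt with the new parameters.
t = 0.5: p = 0.25758 + (-0.00984) = 0.24774
t = 1: p = 0.24774 + (-0.00891) = 0.23882
t = 1.5: p = 0.23882 + (-0.00811) = 0.23071
t = 2: p = 0.23071 + (-0.00742) = 0.22329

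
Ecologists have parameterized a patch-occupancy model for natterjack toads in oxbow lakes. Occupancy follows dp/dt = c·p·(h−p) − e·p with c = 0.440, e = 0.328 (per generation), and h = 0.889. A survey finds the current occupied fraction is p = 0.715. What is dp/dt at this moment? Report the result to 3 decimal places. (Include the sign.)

-0.180

Colonization term: c·p·(h−p) = 0.440×0.715×0.1740 = 0.05474.
Extinction term: e·p = 0.23452.
dp/dt = 0.05474 − 0.23452 = -0.17978.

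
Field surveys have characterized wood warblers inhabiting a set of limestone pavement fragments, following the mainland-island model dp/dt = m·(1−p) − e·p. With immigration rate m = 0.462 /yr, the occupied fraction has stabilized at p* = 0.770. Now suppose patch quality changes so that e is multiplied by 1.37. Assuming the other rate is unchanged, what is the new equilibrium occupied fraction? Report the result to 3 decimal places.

0.710

Balance m(1−p*) = e·p* gives e = m(1−p*)/p* = 0.462×0.23000/0.77000 = 0.13800.
New p* = m/(m+e) = 0.46200/(0.46200+0.18906) = 0.70961.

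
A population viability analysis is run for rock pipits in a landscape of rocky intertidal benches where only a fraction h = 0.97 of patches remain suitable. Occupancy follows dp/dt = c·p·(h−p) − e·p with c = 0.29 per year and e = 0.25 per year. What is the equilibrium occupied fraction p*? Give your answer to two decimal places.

0.11

Setting dp/dt = 0 and dividing by p* gives c·(h−p*) = e.
So p* = h − e/c = 0.97 − 0.25/0.29 = 0.97 − 0.8621 = 0.1079.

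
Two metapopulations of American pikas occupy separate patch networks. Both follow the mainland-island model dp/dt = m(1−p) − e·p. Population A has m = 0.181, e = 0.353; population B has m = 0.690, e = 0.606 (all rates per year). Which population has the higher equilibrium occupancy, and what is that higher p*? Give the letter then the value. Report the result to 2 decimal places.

A: p*_A = m/(m+e) = 0.181/0.5340 = 0.3390.
B: p*_B = 0.690/1.2960 = 0.5324.
B is higher at 0.5324.

B, 0.53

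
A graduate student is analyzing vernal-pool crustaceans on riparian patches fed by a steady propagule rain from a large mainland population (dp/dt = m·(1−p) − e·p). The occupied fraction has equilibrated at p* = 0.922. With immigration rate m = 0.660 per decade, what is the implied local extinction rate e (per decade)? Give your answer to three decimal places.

0.056

At equilibrium m(1−p*) = e·p*, so e = m(1−p*)/p*.
e = 0.660 × 0.0780 / 0.922 = 0.0558.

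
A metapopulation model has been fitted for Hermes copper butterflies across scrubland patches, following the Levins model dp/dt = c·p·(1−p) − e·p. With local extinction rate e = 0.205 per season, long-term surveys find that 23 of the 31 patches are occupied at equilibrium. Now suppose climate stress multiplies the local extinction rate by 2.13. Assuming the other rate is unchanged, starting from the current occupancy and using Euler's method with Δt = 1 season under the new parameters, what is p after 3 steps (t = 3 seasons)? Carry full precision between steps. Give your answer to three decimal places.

Observed p* = 23/31 = 0.74194.
Balance c(1−p*) = e gives c = e/(1 − 0.74194) = 0.205/0.25806 = 0.79437.
Starting from p₀ = 0.74194; update p ← p + (dp/dt)·Δt with the new parameters.
t = 1: p = 0.74194 + (-0.17187) = 0.57007
t = 2: p = 0.57007 + (-0.05423) = 0.51584
t = 3: p = 0.51584 + (-0.02685) = 0.48899

0.489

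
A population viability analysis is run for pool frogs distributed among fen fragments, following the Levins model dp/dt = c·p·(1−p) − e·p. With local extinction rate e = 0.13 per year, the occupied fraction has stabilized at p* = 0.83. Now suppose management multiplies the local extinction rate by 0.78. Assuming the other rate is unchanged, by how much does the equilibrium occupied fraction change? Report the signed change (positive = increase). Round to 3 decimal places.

0.037

Balance c(1−p*) = e gives c = e/(1 − 0.83000) = 0.13/0.17000 = 0.76471.
New p* = 1 − e/c = 1 − 0.10140/0.76471 = 0.86740.
Δp* = 0.86740 − 0.83000 = +0.03740.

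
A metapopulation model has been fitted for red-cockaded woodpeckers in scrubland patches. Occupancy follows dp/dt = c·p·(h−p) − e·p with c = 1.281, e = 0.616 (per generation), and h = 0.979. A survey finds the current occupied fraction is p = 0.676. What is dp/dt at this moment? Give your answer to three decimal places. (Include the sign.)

Colonization term: c·p·(h−p) = 1.281×0.676×0.3030 = 0.26238.
Extinction term: e·p = 0.41642.
dp/dt = 0.26238 − 0.41642 = -0.15403.

-0.154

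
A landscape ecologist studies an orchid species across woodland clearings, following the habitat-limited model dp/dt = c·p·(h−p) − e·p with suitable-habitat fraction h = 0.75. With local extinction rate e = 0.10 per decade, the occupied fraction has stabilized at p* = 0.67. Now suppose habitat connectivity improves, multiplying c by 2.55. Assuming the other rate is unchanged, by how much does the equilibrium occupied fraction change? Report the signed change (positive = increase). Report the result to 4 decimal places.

Balance c(h−p*) = e gives c = e/(0.75 − 0.67000) = 0.10/0.08000 = 1.25000.
New p* = 0.75 − e/c = 0.75 − 0.10000/3.18750 = 0.71863.
Δp* = 0.71863 − 0.67000 = +0.04863.

0.0486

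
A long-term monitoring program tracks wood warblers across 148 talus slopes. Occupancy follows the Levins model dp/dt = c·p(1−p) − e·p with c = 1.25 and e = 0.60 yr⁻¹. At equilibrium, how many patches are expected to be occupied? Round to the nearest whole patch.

77

p* = 1 − e/c = 1 − 0.60/1.25 = 0.5200.
Expected occupied patches = N × p* = 148 × 0.5200 = 76.96 ≈ 77.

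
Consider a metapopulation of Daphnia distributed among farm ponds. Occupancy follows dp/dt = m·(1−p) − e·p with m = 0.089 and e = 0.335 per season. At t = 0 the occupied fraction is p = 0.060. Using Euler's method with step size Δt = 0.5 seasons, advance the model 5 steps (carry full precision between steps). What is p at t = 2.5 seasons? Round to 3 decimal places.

0.164

Update rule: p ← p + [m·(1−p) − e·p]·Δt with Δt = 0.5.
step 1: Δp = +0.03178, p = 0.09178
step 2: Δp = +0.02504, p = 0.11682
step 3: Δp = +0.01973, p = 0.13656
step 4: Δp = +0.01555, p = 0.15211
step 5: Δp = +0.01225, p = 0.16436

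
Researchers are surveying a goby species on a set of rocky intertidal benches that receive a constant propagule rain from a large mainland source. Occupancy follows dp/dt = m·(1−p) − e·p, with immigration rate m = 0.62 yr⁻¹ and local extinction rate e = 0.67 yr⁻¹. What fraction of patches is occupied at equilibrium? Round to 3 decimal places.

0.481

At equilibrium the propagule rain into empty patches balances local extinction: m(1−p*) = e·p*.
p* = m/(m+e) = 0.62/(0.62+0.67) = 0.62/1.2900 = 0.4806.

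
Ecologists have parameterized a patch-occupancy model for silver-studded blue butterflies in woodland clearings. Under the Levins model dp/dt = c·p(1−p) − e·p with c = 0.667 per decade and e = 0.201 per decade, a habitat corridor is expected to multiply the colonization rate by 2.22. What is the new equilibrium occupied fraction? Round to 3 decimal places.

0.864

Before: p* = 1 − 0.201/0.667 = 0.6987.
After the change, c = 1.48074, e = 0.201, so p* = 1 − 0.201/1.48074 = 0.8643.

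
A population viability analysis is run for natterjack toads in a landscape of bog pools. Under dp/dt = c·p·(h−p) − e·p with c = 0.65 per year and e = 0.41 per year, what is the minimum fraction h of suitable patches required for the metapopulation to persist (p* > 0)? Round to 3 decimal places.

0.631

p* = h − e/c is positive only when h > e/c.
h_min = e/c = 0.41/0.65 = 0.6308.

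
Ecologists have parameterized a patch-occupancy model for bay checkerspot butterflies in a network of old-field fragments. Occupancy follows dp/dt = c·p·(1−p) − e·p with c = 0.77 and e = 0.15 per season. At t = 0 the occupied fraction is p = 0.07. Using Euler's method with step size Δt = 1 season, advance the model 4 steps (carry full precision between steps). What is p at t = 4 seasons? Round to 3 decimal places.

0.358

Update rule: p ← p + [c·p·(1−p) − e·p]·Δt with Δt = 1.
p: 0.07000 → 0.10963  (Δp = +0.03963)
p: 0.10963 → 0.16834  (Δp = +0.05871)
p: 0.16834 → 0.25089  (Δp = +0.08255)
p: 0.25089 → 0.35798  (Δp = +0.10708)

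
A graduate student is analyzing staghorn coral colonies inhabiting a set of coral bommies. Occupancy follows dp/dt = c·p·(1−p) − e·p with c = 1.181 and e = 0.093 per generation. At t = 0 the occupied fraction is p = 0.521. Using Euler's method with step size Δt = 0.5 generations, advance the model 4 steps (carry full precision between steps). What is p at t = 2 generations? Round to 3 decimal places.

Update rule: p ← p + [c·p·(1−p) − e·p]·Δt with Δt = 0.5.
p: 0.52100 → 0.64414  (Δp = +0.12314)
p: 0.64414 → 0.74954  (Δp = +0.10540)
p: 0.74954 → 0.82554  (Δp = +0.07600)
p: 0.82554 → 0.87220  (Δp = +0.04666)

0.872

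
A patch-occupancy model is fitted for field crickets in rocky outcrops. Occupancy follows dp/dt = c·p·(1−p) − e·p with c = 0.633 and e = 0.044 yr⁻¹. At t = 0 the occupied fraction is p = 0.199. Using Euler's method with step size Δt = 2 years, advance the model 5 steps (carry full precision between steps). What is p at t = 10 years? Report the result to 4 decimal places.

0.9294

Update rule: p ← p + [c·p·(1−p) − e·p]·Δt with Δt = 2.
p: 0.19900 → 0.38329  (Δp = +0.18429)
p: 0.38329 → 0.64881  (Δp = +0.26553)
p: 0.64881 → 0.88018  (Δp = +0.23137)
p: 0.88018 → 0.93624  (Δp = +0.05606)
p: 0.93624 → 0.92942  (Δp = -0.00682)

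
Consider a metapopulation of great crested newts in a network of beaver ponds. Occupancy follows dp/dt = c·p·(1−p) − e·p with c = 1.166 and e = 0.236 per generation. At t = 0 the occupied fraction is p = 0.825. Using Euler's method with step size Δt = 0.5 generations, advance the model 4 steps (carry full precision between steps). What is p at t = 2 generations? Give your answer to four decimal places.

0.7997

Update rule: p ← p + [c·p·(1−p) − e·p]·Δt with Δt = 0.5.
  1  |  dp/dt·Δt = -0.013179  |  p_1 = 0.811821
  2  |  dp/dt·Δt = -0.006731  |  p_2 = 0.805089
  3  |  dp/dt·Δt = -0.003516  |  p_3 = 0.801574
  4  |  dp/dt·Δt = -0.001858  |  p_4 = 0.799716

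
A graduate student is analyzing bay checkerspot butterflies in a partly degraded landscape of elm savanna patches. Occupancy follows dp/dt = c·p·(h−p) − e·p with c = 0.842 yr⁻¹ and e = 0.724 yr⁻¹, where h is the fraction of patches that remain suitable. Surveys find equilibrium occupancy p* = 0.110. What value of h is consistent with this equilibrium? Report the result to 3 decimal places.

0.970

At equilibrium c(h−p*) = e, so h = p* + e/c.
h = 0.110 + 0.724/0.842 = 0.110 + 0.8599 = 0.9699.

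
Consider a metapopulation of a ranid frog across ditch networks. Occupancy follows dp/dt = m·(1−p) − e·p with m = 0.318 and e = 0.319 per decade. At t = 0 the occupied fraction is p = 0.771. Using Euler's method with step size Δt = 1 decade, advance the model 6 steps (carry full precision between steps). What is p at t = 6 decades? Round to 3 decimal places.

Update rule: p ← p + [m·(1−p) − e·p]·Δt with Δt = 1.
  1  |  dp/dt·Δt = -0.173127  |  p_1 = 0.597873
  2  |  dp/dt·Δt = -0.062845  |  p_2 = 0.535028
  3  |  dp/dt·Δt = -0.022813  |  p_3 = 0.512215
  4  |  dp/dt·Δt = -0.008281  |  p_4 = 0.503934
  5  |  dp/dt·Δt = -0.003006  |  p_5 = 0.500928
  6  |  dp/dt·Δt = -0.001091  |  p_6 = 0.499837

0.500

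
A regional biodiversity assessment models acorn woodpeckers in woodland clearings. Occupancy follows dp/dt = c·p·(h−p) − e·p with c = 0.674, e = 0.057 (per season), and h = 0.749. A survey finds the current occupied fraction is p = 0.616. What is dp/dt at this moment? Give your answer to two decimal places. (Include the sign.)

Colonization term: c·p·(h−p) = 0.674×0.616×0.1330 = 0.05522.
Extinction term: e·p = 0.03511.
dp/dt = 0.05522 − 0.03511 = 0.02011.

0.02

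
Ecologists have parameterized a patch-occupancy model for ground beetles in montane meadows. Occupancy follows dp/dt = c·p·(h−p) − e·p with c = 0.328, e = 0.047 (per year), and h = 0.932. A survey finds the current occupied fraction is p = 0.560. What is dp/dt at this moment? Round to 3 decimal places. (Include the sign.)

0.042

Colonization term: c·p·(h−p) = 0.328×0.560×0.3720 = 0.06833.
Extinction term: e·p = 0.02632.
dp/dt = 0.06833 − 0.02632 = 0.04201.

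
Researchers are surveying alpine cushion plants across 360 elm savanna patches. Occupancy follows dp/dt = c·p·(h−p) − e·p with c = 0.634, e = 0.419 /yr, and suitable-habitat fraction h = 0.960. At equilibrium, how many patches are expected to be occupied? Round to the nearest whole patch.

p* = h − e/c = 0.960 − 0.6609 = 0.2991.
Expected occupied patches = N × p* = 360 × 0.2991 = 107.68 ≈ 108.

108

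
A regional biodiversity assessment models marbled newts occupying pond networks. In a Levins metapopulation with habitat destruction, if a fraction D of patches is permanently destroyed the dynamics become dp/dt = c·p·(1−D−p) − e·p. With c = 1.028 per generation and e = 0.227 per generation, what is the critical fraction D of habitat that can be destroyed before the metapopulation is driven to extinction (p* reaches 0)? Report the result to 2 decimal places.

The nontrivial equilibrium is p* = (1−D) − e/c; extinction occurs when this hits zero.
So D_crit = 1 − e/c = 1 − 0.227/1.028 = 1 − 0.2208 = 0.7792.
This equals the undisturbed p*, a classic result of Lande's extension.

0.78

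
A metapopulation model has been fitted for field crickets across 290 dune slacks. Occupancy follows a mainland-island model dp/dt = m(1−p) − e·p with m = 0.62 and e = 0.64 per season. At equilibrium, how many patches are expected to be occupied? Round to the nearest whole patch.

p* = m/(m+e) = 0.62/1.2600 = 0.4921.
Expected occupied patches = N × p* = 290 × 0.4921 = 142.70 ≈ 143.

143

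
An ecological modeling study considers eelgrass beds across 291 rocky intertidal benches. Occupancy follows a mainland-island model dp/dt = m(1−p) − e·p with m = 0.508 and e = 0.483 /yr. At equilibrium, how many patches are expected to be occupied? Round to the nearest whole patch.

149

p* = m/(m+e) = 0.508/0.9910 = 0.5126.
Expected occupied patches = N × p* = 291 × 0.5126 = 149.17 ≈ 149.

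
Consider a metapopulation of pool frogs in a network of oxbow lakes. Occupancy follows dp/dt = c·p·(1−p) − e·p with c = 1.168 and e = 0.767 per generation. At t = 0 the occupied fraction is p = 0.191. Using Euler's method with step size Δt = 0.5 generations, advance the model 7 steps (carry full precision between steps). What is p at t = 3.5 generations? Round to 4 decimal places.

0.2899

Update rule: p ← p + [c·p·(1−p) − e·p]·Δt with Δt = 0.5.
  1  |  dp/dt·Δt = +0.016991  |  p_1 = 0.207991
  2  |  dp/dt·Δt = +0.016438  |  p_2 = 0.224429
  3  |  dp/dt·Δt = +0.015583  |  p_3 = 0.240012
  4  |  dp/dt·Δt = +0.014481  |  p_4 = 0.254492
  5  |  dp/dt·Δt = +0.013202  |  p_5 = 0.267695
  6  |  dp/dt·Δt = +0.011823  |  p_6 = 0.279518
  7  |  dp/dt·Δt = +0.010415  |  p_7 = 0.289933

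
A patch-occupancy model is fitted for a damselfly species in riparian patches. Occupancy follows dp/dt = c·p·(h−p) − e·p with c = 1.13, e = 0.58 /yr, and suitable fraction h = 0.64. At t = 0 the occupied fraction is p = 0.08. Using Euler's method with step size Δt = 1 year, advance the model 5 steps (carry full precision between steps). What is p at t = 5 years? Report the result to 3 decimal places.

0.099

Update rule: p ← p + [c·p·(h−p) − e·p]·Δt with Δt = 1.
  1  |  dp/dt·Δt = +0.004224  |  p_1 = 0.084224
  2  |  dp/dt·Δt = +0.004045  |  p_2 = 0.088269
  3  |  dp/dt·Δt = +0.003836  |  p_3 = 0.092105
  4  |  dp/dt·Δt = +0.003603  |  p_4 = 0.095708
  5  |  dp/dt·Δt = +0.003355  |  p_5 = 0.099063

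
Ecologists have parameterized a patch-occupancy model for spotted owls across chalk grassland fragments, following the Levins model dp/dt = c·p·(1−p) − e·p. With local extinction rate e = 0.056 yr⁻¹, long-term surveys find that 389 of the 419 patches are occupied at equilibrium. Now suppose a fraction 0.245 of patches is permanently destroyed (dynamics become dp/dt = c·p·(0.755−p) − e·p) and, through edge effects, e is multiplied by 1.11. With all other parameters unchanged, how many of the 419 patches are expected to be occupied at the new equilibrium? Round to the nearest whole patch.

Observed p* = 389/419 = 0.92840.
Balance c(1−p*) = e gives c = e/(1 − 0.92840) = 0.056/0.07160 = 0.78212.
New p* = 0.755 − e/c = 0.755 − 0.06216/0.78212 = 0.67552.
Expected occupied = 419 × 0.67552 = 283.04 ≈ 283.

283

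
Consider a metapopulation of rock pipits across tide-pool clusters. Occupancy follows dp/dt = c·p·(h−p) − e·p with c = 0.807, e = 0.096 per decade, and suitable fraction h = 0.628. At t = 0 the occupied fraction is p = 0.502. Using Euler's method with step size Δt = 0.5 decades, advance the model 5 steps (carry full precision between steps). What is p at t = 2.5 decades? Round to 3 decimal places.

0.507

Update rule: p ← p + [c·p·(h−p) − e·p]·Δt with Δt = 0.5.
  1  |  dp/dt·Δt = +0.001426  |  p_1 = 0.503426
  2  |  dp/dt·Δt = +0.001141  |  p_2 = 0.504567
  3  |  dp/dt·Δt = +0.000911  |  p_3 = 0.505478
  4  |  dp/dt·Δt = +0.000727  |  p_4 = 0.506204
  5  |  dp/dt·Δt = +0.000579  |  p_5 = 0.506784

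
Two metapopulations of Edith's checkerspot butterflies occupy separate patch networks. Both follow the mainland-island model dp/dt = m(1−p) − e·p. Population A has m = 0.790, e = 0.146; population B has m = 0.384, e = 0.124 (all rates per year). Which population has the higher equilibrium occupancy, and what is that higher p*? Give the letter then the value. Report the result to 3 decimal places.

A, 0.844

A: p*_A = m/(m+e) = 0.790/0.9360 = 0.8440.
B: p*_B = 0.384/0.5080 = 0.7559.
A is higher at 0.8440.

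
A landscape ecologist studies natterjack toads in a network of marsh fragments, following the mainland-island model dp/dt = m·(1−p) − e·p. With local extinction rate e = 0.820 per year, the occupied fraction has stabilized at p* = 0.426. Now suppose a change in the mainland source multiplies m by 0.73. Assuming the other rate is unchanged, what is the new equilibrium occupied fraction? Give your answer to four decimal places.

0.3514

Balance m(1−p*) = e·p* gives m = e·p*/(1−p*) = 0.820×0.42600/0.57400 = 0.60857.
New p* = m/(m+e) = 0.44426/(0.44426+0.82000) = 0.35140.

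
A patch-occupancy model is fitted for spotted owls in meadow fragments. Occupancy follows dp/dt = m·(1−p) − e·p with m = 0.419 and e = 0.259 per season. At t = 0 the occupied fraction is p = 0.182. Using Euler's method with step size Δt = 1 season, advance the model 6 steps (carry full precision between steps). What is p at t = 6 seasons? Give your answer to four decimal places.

0.6175

Update rule: p ← p + [m·(1−p) − e·p]·Δt with Δt = 1.
p: 0.18200 → 0.47760  (Δp = +0.29560)
p: 0.47760 → 0.57279  (Δp = +0.09518)
p: 0.57279 → 0.60344  (Δp = +0.03065)
p: 0.60344 → 0.61331  (Δp = +0.00987)
p: 0.61331 → 0.61648  (Δp = +0.00318)
p: 0.61648 → 0.61751  (Δp = +0.00102)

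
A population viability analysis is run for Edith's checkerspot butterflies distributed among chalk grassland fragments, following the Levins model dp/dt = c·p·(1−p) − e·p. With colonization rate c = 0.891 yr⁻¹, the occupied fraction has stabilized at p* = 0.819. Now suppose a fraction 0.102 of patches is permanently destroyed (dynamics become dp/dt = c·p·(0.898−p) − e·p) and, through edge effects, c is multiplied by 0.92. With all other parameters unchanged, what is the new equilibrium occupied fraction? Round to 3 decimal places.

Balance c(1−p*) = e gives e = 0.891×(1 − 0.81900) = 0.16127.
New p* = 0.898 − e/c = 0.898 − 0.16127/0.81972 = 0.70126.

0.701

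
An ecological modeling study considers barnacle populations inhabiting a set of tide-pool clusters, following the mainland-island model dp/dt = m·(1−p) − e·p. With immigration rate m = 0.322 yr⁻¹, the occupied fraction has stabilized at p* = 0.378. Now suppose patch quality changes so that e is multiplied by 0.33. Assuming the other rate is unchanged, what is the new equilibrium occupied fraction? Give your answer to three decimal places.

Balance m(1−p*) = e·p* gives e = m(1−p*)/p* = 0.322×0.62200/0.37800 = 0.52985.
New p* = m/(m+e) = 0.32200/(0.32200+0.17485) = 0.64808.

0.648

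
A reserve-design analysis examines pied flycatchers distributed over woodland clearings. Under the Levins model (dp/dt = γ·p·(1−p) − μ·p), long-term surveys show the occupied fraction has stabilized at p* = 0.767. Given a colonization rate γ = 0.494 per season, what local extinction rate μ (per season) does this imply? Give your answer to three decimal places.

0.115

At equilibrium γ(1−p*) = μ.
μ = 0.494 × (1 − 0.767) = 0.494 × 0.2330 = 0.1151.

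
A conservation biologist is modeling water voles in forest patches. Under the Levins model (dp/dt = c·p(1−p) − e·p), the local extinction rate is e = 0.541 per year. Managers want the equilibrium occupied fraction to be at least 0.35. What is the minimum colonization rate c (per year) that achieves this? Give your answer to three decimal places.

0.832

p* = 1 − e/c ≥ 0.35 requires e/c ≤ 0.6500, i.e. c ≥ e/0.6500.
c_min = 0.541/0.6500 = 0.8323.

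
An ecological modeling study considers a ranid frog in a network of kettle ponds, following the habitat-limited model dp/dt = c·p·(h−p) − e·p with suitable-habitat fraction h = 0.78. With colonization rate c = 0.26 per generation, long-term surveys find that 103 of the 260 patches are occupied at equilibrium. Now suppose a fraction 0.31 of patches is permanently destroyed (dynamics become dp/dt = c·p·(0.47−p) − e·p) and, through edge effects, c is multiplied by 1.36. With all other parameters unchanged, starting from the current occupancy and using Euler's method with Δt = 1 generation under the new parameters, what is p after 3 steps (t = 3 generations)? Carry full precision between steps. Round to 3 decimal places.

Observed p* = 103/260 = 0.39615.
Balance c(h−p*) = e gives e = 0.26×(0.78 − 0.39615) = 0.09980.
Starting from p₀ = 0.39615; update p ← p + (dp/dt)·Δt with the new parameters.
  1  |  dp/dt·Δt = -0.029192  |  p_1 = 0.366962
  2  |  dp/dt·Δt = -0.023253  |  p_2 = 0.343709
  3  |  dp/dt·Δt = -0.018953  |  p_3 = 0.324756

0.325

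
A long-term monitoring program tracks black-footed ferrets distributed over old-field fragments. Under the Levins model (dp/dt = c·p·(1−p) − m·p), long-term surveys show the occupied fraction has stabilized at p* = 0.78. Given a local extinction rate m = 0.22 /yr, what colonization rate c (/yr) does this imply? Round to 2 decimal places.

At equilibrium c(1−p*) = m, so c = m/(1−p*).
c = 0.22/(1 − 0.78) = 0.22/0.2200 = 1.0000.

1.00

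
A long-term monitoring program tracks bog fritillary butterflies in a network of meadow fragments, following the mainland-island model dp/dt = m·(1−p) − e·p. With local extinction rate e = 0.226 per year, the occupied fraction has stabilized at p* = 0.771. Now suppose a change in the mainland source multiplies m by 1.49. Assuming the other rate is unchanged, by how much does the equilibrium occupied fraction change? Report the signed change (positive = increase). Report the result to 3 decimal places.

0.063

Balance m(1−p*) = e·p* gives m = e·p*/(1−p*) = 0.226×0.77100/0.22900 = 0.76090.
New p* = m/(m+e) = 1.13374/(1.13374+0.22600) = 0.83379.
Δp* = 0.83379 − 0.77100 = +0.06279.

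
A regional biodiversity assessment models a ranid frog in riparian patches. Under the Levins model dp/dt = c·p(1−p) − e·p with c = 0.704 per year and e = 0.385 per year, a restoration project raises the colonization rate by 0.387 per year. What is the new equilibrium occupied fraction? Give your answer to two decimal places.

Before: p* = 1 − 0.385/0.704 = 0.4531.
After the change, c = 1.091, e = 0.385, so p* = 1 − 0.385/1.091 = 0.6471.

0.65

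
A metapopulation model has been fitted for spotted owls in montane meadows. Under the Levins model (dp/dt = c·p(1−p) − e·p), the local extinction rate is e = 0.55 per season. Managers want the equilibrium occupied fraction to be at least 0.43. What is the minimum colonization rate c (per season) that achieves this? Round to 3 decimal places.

0.965

p* = 1 − e/c ≥ 0.43 requires e/c ≤ 0.5700, i.e. c ≥ e/0.5700.
c_min = 0.55/0.5700 = 0.9649.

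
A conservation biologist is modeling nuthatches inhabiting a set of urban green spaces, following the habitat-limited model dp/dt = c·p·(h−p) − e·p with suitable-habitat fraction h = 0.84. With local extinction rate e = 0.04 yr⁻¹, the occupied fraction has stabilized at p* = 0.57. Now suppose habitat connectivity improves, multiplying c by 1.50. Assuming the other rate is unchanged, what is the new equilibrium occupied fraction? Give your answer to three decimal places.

Balance c(h−p*) = e gives c = e/(0.84 − 0.57000) = 0.04/0.27000 = 0.14815.
New p* = 0.84 − e/c = 0.84 − 0.04000/0.22223 = 0.66001.

0.660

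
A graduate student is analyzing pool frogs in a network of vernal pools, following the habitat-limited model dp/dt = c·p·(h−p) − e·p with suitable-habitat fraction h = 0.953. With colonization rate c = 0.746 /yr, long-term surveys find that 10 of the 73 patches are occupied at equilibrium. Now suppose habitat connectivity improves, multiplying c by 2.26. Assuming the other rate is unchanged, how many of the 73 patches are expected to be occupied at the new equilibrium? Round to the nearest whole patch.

43

Observed p* = 10/73 = 0.13699.
Balance c(h−p*) = e gives e = 0.746×(0.953 − 0.13699) = 0.60874.
New p* = 0.953 − e/c = 0.953 − 0.60874/1.68596 = 0.59194.
Expected occupied = 73 × 0.59194 = 43.21 ≈ 43.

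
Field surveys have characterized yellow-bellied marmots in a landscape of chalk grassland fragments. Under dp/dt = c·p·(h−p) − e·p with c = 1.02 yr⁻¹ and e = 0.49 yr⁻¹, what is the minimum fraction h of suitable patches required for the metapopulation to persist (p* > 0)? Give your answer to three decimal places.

p* = h − e/c is positive only when h > e/c.
h_min = e/c = 0.49/1.02 = 0.4804.

0.480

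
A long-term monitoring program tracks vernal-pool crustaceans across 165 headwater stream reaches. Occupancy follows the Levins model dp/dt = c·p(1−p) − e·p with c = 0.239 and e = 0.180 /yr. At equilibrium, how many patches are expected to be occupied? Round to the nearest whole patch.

p* = 1 − e/c = 1 − 0.180/0.239 = 0.2469.
Expected occupied patches = N × p* = 165 × 0.2469 = 40.73 ≈ 41.

41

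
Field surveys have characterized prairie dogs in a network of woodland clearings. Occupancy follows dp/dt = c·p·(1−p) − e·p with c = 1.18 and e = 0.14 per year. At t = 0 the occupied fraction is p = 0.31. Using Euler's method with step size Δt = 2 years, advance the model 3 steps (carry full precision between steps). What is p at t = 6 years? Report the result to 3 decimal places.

0.734

Update rule: p ← p + [c·p·(1−p) − e·p]·Δt with Δt = 2.
step 1: Δp = +0.41800, p = 0.72800
step 2: Δp = +0.26347, p = 0.99148
step 3: Δp = -0.25767, p = 0.73381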